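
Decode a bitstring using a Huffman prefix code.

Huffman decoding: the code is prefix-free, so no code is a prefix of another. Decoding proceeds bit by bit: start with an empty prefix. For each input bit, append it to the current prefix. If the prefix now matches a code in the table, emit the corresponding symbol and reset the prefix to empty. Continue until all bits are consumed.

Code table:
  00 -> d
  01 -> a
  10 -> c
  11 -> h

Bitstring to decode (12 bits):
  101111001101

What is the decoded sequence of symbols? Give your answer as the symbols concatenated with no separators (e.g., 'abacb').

Bit 0: prefix='1' (no match yet)
Bit 1: prefix='10' -> emit 'c', reset
Bit 2: prefix='1' (no match yet)
Bit 3: prefix='11' -> emit 'h', reset
Bit 4: prefix='1' (no match yet)
Bit 5: prefix='11' -> emit 'h', reset
Bit 6: prefix='0' (no match yet)
Bit 7: prefix='00' -> emit 'd', reset
Bit 8: prefix='1' (no match yet)
Bit 9: prefix='11' -> emit 'h', reset
Bit 10: prefix='0' (no match yet)
Bit 11: prefix='01' -> emit 'a', reset

Answer: chhdha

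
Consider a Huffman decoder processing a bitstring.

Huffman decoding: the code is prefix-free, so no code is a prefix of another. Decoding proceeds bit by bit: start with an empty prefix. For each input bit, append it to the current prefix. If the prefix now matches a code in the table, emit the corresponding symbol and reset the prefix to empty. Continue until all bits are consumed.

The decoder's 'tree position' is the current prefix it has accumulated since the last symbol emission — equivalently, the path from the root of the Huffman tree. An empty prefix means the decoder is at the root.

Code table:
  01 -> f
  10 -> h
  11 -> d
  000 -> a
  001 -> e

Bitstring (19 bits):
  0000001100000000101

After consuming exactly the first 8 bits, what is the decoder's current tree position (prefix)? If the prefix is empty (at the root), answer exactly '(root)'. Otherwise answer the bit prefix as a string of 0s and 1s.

Answer: (root)

Derivation:
Bit 0: prefix='0' (no match yet)
Bit 1: prefix='00' (no match yet)
Bit 2: prefix='000' -> emit 'a', reset
Bit 3: prefix='0' (no match yet)
Bit 4: prefix='00' (no match yet)
Bit 5: prefix='000' -> emit 'a', reset
Bit 6: prefix='1' (no match yet)
Bit 7: prefix='11' -> emit 'd', reset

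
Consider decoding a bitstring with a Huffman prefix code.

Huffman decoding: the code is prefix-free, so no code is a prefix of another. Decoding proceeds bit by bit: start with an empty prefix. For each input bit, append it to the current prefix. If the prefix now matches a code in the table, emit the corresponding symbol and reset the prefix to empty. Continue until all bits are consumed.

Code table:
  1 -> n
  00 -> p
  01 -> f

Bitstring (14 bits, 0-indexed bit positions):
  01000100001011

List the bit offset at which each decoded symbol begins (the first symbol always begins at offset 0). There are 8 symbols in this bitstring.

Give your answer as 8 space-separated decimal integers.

Bit 0: prefix='0' (no match yet)
Bit 1: prefix='01' -> emit 'f', reset
Bit 2: prefix='0' (no match yet)
Bit 3: prefix='00' -> emit 'p', reset
Bit 4: prefix='0' (no match yet)
Bit 5: prefix='01' -> emit 'f', reset
Bit 6: prefix='0' (no match yet)
Bit 7: prefix='00' -> emit 'p', reset
Bit 8: prefix='0' (no match yet)
Bit 9: prefix='00' -> emit 'p', reset
Bit 10: prefix='1' -> emit 'n', reset
Bit 11: prefix='0' (no match yet)
Bit 12: prefix='01' -> emit 'f', reset
Bit 13: prefix='1' -> emit 'n', reset

Answer: 0 2 4 6 8 10 11 13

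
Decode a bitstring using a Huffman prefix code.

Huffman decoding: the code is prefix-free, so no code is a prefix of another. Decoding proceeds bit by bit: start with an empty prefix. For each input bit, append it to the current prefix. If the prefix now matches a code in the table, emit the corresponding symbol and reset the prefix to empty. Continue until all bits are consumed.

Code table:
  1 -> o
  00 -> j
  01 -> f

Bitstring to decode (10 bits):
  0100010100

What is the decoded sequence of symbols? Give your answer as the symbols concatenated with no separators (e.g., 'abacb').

Answer: fjffj

Derivation:
Bit 0: prefix='0' (no match yet)
Bit 1: prefix='01' -> emit 'f', reset
Bit 2: prefix='0' (no match yet)
Bit 3: prefix='00' -> emit 'j', reset
Bit 4: prefix='0' (no match yet)
Bit 5: prefix='01' -> emit 'f', reset
Bit 6: prefix='0' (no match yet)
Bit 7: prefix='01' -> emit 'f', reset
Bit 8: prefix='0' (no match yet)
Bit 9: prefix='00' -> emit 'j', reset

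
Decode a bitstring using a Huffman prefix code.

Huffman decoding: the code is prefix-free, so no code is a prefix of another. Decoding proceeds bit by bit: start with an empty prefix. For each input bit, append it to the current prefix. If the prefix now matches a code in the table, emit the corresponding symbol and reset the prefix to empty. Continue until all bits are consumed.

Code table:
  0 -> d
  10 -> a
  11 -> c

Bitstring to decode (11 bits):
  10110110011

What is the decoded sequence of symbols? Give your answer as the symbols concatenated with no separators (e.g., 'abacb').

Bit 0: prefix='1' (no match yet)
Bit 1: prefix='10' -> emit 'a', reset
Bit 2: prefix='1' (no match yet)
Bit 3: prefix='11' -> emit 'c', reset
Bit 4: prefix='0' -> emit 'd', reset
Bit 5: prefix='1' (no match yet)
Bit 6: prefix='11' -> emit 'c', reset
Bit 7: prefix='0' -> emit 'd', reset
Bit 8: prefix='0' -> emit 'd', reset
Bit 9: prefix='1' (no match yet)
Bit 10: prefix='11' -> emit 'c', reset

Answer: acdcddc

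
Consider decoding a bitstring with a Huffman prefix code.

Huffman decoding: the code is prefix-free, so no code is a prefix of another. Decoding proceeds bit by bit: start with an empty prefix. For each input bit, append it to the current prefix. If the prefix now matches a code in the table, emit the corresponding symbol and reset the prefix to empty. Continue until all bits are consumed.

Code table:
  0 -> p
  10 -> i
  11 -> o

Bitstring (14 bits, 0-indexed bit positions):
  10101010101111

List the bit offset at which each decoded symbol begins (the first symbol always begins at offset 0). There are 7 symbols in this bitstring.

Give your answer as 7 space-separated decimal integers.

Answer: 0 2 4 6 8 10 12

Derivation:
Bit 0: prefix='1' (no match yet)
Bit 1: prefix='10' -> emit 'i', reset
Bit 2: prefix='1' (no match yet)
Bit 3: prefix='10' -> emit 'i', reset
Bit 4: prefix='1' (no match yet)
Bit 5: prefix='10' -> emit 'i', reset
Bit 6: prefix='1' (no match yet)
Bit 7: prefix='10' -> emit 'i', reset
Bit 8: prefix='1' (no match yet)
Bit 9: prefix='10' -> emit 'i', reset
Bit 10: prefix='1' (no match yet)
Bit 11: prefix='11' -> emit 'o', reset
Bit 12: prefix='1' (no match yet)
Bit 13: prefix='11' -> emit 'o', reset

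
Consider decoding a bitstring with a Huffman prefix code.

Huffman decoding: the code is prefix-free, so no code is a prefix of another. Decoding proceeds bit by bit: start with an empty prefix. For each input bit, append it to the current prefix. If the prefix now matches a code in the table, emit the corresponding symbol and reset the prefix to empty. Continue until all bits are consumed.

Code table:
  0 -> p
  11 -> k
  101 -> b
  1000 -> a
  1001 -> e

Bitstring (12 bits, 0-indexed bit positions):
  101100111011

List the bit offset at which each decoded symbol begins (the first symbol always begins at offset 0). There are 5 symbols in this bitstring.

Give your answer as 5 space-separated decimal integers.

Answer: 0 3 7 9 10

Derivation:
Bit 0: prefix='1' (no match yet)
Bit 1: prefix='10' (no match yet)
Bit 2: prefix='101' -> emit 'b', reset
Bit 3: prefix='1' (no match yet)
Bit 4: prefix='10' (no match yet)
Bit 5: prefix='100' (no match yet)
Bit 6: prefix='1001' -> emit 'e', reset
Bit 7: prefix='1' (no match yet)
Bit 8: prefix='11' -> emit 'k', reset
Bit 9: prefix='0' -> emit 'p', reset
Bit 10: prefix='1' (no match yet)
Bit 11: prefix='11' -> emit 'k', reset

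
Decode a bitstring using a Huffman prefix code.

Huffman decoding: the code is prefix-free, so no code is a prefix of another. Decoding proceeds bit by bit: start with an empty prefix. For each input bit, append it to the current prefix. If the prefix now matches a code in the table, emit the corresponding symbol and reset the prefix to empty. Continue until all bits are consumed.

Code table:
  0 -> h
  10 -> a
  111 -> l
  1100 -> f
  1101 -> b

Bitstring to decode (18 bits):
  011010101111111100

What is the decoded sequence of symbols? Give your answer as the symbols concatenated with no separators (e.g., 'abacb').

Bit 0: prefix='0' -> emit 'h', reset
Bit 1: prefix='1' (no match yet)
Bit 2: prefix='11' (no match yet)
Bit 3: prefix='110' (no match yet)
Bit 4: prefix='1101' -> emit 'b', reset
Bit 5: prefix='0' -> emit 'h', reset
Bit 6: prefix='1' (no match yet)
Bit 7: prefix='10' -> emit 'a', reset
Bit 8: prefix='1' (no match yet)
Bit 9: prefix='11' (no match yet)
Bit 10: prefix='111' -> emit 'l', reset
Bit 11: prefix='1' (no match yet)
Bit 12: prefix='11' (no match yet)
Bit 13: prefix='111' -> emit 'l', reset
Bit 14: prefix='1' (no match yet)
Bit 15: prefix='11' (no match yet)
Bit 16: prefix='110' (no match yet)
Bit 17: prefix='1100' -> emit 'f', reset

Answer: hbhallf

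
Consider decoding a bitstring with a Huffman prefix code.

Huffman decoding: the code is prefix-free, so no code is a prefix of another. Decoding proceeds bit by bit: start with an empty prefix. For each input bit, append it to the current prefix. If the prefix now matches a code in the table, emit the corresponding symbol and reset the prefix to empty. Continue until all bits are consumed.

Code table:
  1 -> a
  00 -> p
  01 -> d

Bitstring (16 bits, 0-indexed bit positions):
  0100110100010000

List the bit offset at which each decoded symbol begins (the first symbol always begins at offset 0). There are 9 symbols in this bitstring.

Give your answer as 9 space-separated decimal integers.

Bit 0: prefix='0' (no match yet)
Bit 1: prefix='01' -> emit 'd', reset
Bit 2: prefix='0' (no match yet)
Bit 3: prefix='00' -> emit 'p', reset
Bit 4: prefix='1' -> emit 'a', reset
Bit 5: prefix='1' -> emit 'a', reset
Bit 6: prefix='0' (no match yet)
Bit 7: prefix='01' -> emit 'd', reset
Bit 8: prefix='0' (no match yet)
Bit 9: prefix='00' -> emit 'p', reset
Bit 10: prefix='0' (no match yet)
Bit 11: prefix='01' -> emit 'd', reset
Bit 12: prefix='0' (no match yet)
Bit 13: prefix='00' -> emit 'p', reset
Bit 14: prefix='0' (no match yet)
Bit 15: prefix='00' -> emit 'p', reset

Answer: 0 2 4 5 6 8 10 12 14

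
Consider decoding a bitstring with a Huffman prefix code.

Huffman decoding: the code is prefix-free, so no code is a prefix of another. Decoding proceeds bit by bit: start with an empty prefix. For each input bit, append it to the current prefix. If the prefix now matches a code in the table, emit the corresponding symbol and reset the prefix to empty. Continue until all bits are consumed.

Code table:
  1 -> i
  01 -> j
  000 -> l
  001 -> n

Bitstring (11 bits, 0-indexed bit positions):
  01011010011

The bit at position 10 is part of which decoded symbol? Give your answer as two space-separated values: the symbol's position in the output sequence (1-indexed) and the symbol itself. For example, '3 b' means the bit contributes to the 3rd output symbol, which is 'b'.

Bit 0: prefix='0' (no match yet)
Bit 1: prefix='01' -> emit 'j', reset
Bit 2: prefix='0' (no match yet)
Bit 3: prefix='01' -> emit 'j', reset
Bit 4: prefix='1' -> emit 'i', reset
Bit 5: prefix='0' (no match yet)
Bit 6: prefix='01' -> emit 'j', reset
Bit 7: prefix='0' (no match yet)
Bit 8: prefix='00' (no match yet)
Bit 9: prefix='001' -> emit 'n', reset
Bit 10: prefix='1' -> emit 'i', reset

Answer: 6 i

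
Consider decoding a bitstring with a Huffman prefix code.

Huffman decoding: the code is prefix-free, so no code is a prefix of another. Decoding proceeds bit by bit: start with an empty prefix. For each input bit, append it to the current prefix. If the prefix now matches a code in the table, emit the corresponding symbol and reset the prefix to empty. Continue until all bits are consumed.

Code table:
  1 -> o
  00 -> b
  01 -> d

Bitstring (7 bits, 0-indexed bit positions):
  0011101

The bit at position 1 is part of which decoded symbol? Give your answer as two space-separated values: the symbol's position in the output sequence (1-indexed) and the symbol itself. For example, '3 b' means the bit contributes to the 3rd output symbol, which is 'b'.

Bit 0: prefix='0' (no match yet)
Bit 1: prefix='00' -> emit 'b', reset
Bit 2: prefix='1' -> emit 'o', reset
Bit 3: prefix='1' -> emit 'o', reset
Bit 4: prefix='1' -> emit 'o', reset
Bit 5: prefix='0' (no match yet)

Answer: 1 b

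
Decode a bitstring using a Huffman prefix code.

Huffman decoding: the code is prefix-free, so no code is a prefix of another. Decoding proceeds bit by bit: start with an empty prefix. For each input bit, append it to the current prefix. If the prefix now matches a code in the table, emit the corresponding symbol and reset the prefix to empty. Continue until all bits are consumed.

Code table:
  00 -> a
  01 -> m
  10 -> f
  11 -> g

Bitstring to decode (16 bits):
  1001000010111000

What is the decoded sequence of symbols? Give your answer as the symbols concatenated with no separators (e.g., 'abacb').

Answer: fmaafgfa

Derivation:
Bit 0: prefix='1' (no match yet)
Bit 1: prefix='10' -> emit 'f', reset
Bit 2: prefix='0' (no match yet)
Bit 3: prefix='01' -> emit 'm', reset
Bit 4: prefix='0' (no match yet)
Bit 5: prefix='00' -> emit 'a', reset
Bit 6: prefix='0' (no match yet)
Bit 7: prefix='00' -> emit 'a', reset
Bit 8: prefix='1' (no match yet)
Bit 9: prefix='10' -> emit 'f', reset
Bit 10: prefix='1' (no match yet)
Bit 11: prefix='11' -> emit 'g', reset
Bit 12: prefix='1' (no match yet)
Bit 13: prefix='10' -> emit 'f', reset
Bit 14: prefix='0' (no match yet)
Bit 15: prefix='00' -> emit 'a', reset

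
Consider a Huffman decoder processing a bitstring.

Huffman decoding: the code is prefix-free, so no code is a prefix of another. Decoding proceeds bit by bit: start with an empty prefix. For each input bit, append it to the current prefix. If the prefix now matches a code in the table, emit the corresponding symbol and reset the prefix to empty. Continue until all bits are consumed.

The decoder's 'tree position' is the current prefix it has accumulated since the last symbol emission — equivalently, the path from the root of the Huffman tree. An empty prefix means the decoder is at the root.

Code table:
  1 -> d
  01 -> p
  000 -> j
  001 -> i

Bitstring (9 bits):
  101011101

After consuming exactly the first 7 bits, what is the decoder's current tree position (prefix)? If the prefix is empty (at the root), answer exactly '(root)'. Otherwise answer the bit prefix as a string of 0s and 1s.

Answer: (root)

Derivation:
Bit 0: prefix='1' -> emit 'd', reset
Bit 1: prefix='0' (no match yet)
Bit 2: prefix='01' -> emit 'p', reset
Bit 3: prefix='0' (no match yet)
Bit 4: prefix='01' -> emit 'p', reset
Bit 5: prefix='1' -> emit 'd', reset
Bit 6: prefix='1' -> emit 'd', reset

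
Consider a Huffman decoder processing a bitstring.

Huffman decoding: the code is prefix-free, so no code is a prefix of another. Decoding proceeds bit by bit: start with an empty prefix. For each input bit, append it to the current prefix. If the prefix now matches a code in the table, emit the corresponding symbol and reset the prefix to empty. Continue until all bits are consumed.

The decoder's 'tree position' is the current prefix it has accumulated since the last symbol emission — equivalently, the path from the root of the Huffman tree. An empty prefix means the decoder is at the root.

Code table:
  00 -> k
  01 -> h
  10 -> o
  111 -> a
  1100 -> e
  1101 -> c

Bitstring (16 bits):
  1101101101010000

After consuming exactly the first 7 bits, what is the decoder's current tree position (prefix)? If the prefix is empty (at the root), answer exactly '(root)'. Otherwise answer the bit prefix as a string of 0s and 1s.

Bit 0: prefix='1' (no match yet)
Bit 1: prefix='11' (no match yet)
Bit 2: prefix='110' (no match yet)
Bit 3: prefix='1101' -> emit 'c', reset
Bit 4: prefix='1' (no match yet)
Bit 5: prefix='10' -> emit 'o', reset
Bit 6: prefix='1' (no match yet)

Answer: 1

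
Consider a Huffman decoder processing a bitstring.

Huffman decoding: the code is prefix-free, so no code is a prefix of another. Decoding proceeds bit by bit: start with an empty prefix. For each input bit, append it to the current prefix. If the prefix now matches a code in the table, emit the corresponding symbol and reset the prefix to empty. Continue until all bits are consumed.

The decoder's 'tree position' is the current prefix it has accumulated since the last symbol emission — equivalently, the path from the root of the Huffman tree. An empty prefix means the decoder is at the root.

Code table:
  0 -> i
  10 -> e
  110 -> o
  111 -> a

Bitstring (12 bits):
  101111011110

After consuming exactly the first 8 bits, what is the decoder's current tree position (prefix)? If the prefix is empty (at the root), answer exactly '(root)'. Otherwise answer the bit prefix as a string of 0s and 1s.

Bit 0: prefix='1' (no match yet)
Bit 1: prefix='10' -> emit 'e', reset
Bit 2: prefix='1' (no match yet)
Bit 3: prefix='11' (no match yet)
Bit 4: prefix='111' -> emit 'a', reset
Bit 5: prefix='1' (no match yet)
Bit 6: prefix='10' -> emit 'e', reset
Bit 7: prefix='1' (no match yet)

Answer: 1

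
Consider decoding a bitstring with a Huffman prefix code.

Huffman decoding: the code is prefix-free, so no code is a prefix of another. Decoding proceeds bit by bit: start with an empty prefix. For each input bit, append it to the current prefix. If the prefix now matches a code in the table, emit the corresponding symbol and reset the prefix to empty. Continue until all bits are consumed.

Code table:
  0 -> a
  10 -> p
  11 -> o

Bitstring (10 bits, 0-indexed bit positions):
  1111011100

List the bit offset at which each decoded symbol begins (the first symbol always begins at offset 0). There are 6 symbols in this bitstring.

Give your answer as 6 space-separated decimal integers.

Answer: 0 2 4 5 7 9

Derivation:
Bit 0: prefix='1' (no match yet)
Bit 1: prefix='11' -> emit 'o', reset
Bit 2: prefix='1' (no match yet)
Bit 3: prefix='11' -> emit 'o', reset
Bit 4: prefix='0' -> emit 'a', reset
Bit 5: prefix='1' (no match yet)
Bit 6: prefix='11' -> emit 'o', reset
Bit 7: prefix='1' (no match yet)
Bit 8: prefix='10' -> emit 'p', reset
Bit 9: prefix='0' -> emit 'a', reset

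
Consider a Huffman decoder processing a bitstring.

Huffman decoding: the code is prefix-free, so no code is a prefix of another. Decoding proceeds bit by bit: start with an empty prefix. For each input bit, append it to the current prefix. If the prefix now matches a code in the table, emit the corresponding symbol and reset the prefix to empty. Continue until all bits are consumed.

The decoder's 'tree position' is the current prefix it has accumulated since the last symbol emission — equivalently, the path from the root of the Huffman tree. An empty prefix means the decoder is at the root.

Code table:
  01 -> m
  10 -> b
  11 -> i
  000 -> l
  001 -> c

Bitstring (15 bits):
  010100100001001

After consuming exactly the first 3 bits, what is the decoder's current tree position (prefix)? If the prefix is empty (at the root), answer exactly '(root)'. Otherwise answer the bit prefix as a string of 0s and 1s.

Bit 0: prefix='0' (no match yet)
Bit 1: prefix='01' -> emit 'm', reset
Bit 2: prefix='0' (no match yet)

Answer: 0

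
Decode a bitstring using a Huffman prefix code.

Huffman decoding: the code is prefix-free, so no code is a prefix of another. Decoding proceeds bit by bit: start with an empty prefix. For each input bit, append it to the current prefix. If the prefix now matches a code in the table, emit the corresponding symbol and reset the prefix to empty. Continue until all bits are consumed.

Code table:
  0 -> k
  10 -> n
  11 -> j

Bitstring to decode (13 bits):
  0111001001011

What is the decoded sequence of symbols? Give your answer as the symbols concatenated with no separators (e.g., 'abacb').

Bit 0: prefix='0' -> emit 'k', reset
Bit 1: prefix='1' (no match yet)
Bit 2: prefix='11' -> emit 'j', reset
Bit 3: prefix='1' (no match yet)
Bit 4: prefix='10' -> emit 'n', reset
Bit 5: prefix='0' -> emit 'k', reset
Bit 6: prefix='1' (no match yet)
Bit 7: prefix='10' -> emit 'n', reset
Bit 8: prefix='0' -> emit 'k', reset
Bit 9: prefix='1' (no match yet)
Bit 10: prefix='10' -> emit 'n', reset
Bit 11: prefix='1' (no match yet)
Bit 12: prefix='11' -> emit 'j', reset

Answer: kjnknknj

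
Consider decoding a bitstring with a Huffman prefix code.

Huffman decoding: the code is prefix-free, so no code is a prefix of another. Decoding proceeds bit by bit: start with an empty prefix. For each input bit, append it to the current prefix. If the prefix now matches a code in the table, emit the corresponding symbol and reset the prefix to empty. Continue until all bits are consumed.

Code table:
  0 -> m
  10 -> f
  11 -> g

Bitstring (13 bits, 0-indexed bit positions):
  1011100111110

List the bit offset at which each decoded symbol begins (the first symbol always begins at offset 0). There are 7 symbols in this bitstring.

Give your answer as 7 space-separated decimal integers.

Bit 0: prefix='1' (no match yet)
Bit 1: prefix='10' -> emit 'f', reset
Bit 2: prefix='1' (no match yet)
Bit 3: prefix='11' -> emit 'g', reset
Bit 4: prefix='1' (no match yet)
Bit 5: prefix='10' -> emit 'f', reset
Bit 6: prefix='0' -> emit 'm', reset
Bit 7: prefix='1' (no match yet)
Bit 8: prefix='11' -> emit 'g', reset
Bit 9: prefix='1' (no match yet)
Bit 10: prefix='11' -> emit 'g', reset
Bit 11: prefix='1' (no match yet)
Bit 12: prefix='10' -> emit 'f', reset

Answer: 0 2 4 6 7 9 11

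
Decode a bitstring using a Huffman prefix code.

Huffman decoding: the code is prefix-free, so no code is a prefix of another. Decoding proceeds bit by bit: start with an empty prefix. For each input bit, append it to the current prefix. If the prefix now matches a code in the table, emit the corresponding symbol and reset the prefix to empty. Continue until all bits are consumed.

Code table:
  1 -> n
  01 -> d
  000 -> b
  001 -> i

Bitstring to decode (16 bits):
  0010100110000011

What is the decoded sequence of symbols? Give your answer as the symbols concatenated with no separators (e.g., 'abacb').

Answer: idinbin

Derivation:
Bit 0: prefix='0' (no match yet)
Bit 1: prefix='00' (no match yet)
Bit 2: prefix='001' -> emit 'i', reset
Bit 3: prefix='0' (no match yet)
Bit 4: prefix='01' -> emit 'd', reset
Bit 5: prefix='0' (no match yet)
Bit 6: prefix='00' (no match yet)
Bit 7: prefix='001' -> emit 'i', reset
Bit 8: prefix='1' -> emit 'n', reset
Bit 9: prefix='0' (no match yet)
Bit 10: prefix='00' (no match yet)
Bit 11: prefix='000' -> emit 'b', reset
Bit 12: prefix='0' (no match yet)
Bit 13: prefix='00' (no match yet)
Bit 14: prefix='001' -> emit 'i', reset
Bit 15: prefix='1' -> emit 'n', reset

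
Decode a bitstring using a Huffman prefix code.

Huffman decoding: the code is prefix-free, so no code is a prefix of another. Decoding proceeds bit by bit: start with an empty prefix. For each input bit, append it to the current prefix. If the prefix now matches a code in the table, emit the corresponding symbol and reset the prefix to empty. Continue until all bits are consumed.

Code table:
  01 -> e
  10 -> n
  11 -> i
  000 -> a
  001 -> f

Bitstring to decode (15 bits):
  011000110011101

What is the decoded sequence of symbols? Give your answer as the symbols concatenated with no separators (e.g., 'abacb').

Answer: enfneie

Derivation:
Bit 0: prefix='0' (no match yet)
Bit 1: prefix='01' -> emit 'e', reset
Bit 2: prefix='1' (no match yet)
Bit 3: prefix='10' -> emit 'n', reset
Bit 4: prefix='0' (no match yet)
Bit 5: prefix='00' (no match yet)
Bit 6: prefix='001' -> emit 'f', reset
Bit 7: prefix='1' (no match yet)
Bit 8: prefix='10' -> emit 'n', reset
Bit 9: prefix='0' (no match yet)
Bit 10: prefix='01' -> emit 'e', reset
Bit 11: prefix='1' (no match yet)
Bit 12: prefix='11' -> emit 'i', reset
Bit 13: prefix='0' (no match yet)
Bit 14: prefix='01' -> emit 'e', reset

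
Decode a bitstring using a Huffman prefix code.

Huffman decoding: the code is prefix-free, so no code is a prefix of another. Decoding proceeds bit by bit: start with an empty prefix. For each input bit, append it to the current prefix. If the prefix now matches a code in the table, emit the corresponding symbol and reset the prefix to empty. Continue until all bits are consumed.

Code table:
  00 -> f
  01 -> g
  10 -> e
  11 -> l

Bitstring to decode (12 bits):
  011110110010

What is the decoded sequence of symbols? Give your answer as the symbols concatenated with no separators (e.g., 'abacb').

Answer: glelfe

Derivation:
Bit 0: prefix='0' (no match yet)
Bit 1: prefix='01' -> emit 'g', reset
Bit 2: prefix='1' (no match yet)
Bit 3: prefix='11' -> emit 'l', reset
Bit 4: prefix='1' (no match yet)
Bit 5: prefix='10' -> emit 'e', reset
Bit 6: prefix='1' (no match yet)
Bit 7: prefix='11' -> emit 'l', reset
Bit 8: prefix='0' (no match yet)
Bit 9: prefix='00' -> emit 'f', reset
Bit 10: prefix='1' (no match yet)
Bit 11: prefix='10' -> emit 'e', reset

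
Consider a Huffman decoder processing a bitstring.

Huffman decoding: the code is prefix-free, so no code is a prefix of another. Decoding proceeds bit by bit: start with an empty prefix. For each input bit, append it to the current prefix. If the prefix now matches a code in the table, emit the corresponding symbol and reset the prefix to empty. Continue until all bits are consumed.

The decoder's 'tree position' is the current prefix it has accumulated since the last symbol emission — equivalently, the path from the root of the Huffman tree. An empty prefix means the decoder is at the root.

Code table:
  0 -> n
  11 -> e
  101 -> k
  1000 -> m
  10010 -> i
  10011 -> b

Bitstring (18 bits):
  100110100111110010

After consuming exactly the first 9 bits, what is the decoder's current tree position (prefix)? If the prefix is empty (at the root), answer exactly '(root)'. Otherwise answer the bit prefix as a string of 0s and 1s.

Bit 0: prefix='1' (no match yet)
Bit 1: prefix='10' (no match yet)
Bit 2: prefix='100' (no match yet)
Bit 3: prefix='1001' (no match yet)
Bit 4: prefix='10011' -> emit 'b', reset
Bit 5: prefix='0' -> emit 'n', reset
Bit 6: prefix='1' (no match yet)
Bit 7: prefix='10' (no match yet)
Bit 8: prefix='100' (no match yet)

Answer: 100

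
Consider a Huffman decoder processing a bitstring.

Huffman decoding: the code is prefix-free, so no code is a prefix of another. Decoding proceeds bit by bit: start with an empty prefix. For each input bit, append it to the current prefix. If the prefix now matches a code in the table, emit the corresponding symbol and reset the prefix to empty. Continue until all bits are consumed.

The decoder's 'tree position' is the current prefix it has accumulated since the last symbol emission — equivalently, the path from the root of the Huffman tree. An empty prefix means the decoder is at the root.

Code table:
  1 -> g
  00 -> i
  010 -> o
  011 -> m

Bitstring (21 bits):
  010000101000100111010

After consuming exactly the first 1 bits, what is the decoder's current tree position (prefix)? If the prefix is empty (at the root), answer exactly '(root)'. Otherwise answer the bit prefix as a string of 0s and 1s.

Bit 0: prefix='0' (no match yet)

Answer: 0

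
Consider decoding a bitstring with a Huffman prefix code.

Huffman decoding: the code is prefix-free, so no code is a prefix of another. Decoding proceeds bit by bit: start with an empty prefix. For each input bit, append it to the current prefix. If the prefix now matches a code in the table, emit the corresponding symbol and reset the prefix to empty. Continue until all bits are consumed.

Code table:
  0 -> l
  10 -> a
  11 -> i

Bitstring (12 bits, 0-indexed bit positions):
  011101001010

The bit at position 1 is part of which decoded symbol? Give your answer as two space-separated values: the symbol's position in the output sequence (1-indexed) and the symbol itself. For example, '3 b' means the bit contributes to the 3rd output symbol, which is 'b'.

Bit 0: prefix='0' -> emit 'l', reset
Bit 1: prefix='1' (no match yet)
Bit 2: prefix='11' -> emit 'i', reset
Bit 3: prefix='1' (no match yet)
Bit 4: prefix='10' -> emit 'a', reset
Bit 5: prefix='1' (no match yet)

Answer: 2 i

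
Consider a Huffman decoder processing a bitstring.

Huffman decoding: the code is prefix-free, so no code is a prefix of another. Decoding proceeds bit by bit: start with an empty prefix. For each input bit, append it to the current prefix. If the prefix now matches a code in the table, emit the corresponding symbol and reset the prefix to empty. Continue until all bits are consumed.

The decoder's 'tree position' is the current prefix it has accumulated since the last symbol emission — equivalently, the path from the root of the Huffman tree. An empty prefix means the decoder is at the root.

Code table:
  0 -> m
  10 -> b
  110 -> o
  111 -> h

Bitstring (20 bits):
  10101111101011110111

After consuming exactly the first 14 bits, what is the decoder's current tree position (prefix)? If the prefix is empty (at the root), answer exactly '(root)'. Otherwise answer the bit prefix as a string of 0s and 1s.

Bit 0: prefix='1' (no match yet)
Bit 1: prefix='10' -> emit 'b', reset
Bit 2: prefix='1' (no match yet)
Bit 3: prefix='10' -> emit 'b', reset
Bit 4: prefix='1' (no match yet)
Bit 5: prefix='11' (no match yet)
Bit 6: prefix='111' -> emit 'h', reset
Bit 7: prefix='1' (no match yet)
Bit 8: prefix='11' (no match yet)
Bit 9: prefix='110' -> emit 'o', reset
Bit 10: prefix='1' (no match yet)
Bit 11: prefix='10' -> emit 'b', reset
Bit 12: prefix='1' (no match yet)
Bit 13: prefix='11' (no match yet)

Answer: 11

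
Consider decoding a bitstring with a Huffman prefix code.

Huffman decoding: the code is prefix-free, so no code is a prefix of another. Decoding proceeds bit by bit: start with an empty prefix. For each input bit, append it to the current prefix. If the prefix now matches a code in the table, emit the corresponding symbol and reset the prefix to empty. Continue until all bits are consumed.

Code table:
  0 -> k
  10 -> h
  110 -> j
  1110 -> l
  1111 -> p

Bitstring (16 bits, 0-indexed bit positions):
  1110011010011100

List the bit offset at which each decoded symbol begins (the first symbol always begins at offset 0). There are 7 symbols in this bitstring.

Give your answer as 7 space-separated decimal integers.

Answer: 0 4 5 8 10 11 15

Derivation:
Bit 0: prefix='1' (no match yet)
Bit 1: prefix='11' (no match yet)
Bit 2: prefix='111' (no match yet)
Bit 3: prefix='1110' -> emit 'l', reset
Bit 4: prefix='0' -> emit 'k', reset
Bit 5: prefix='1' (no match yet)
Bit 6: prefix='11' (no match yet)
Bit 7: prefix='110' -> emit 'j', reset
Bit 8: prefix='1' (no match yet)
Bit 9: prefix='10' -> emit 'h', reset
Bit 10: prefix='0' -> emit 'k', reset
Bit 11: prefix='1' (no match yet)
Bit 12: prefix='11' (no match yet)
Bit 13: prefix='111' (no match yet)
Bit 14: prefix='1110' -> emit 'l', reset
Bit 15: prefix='0' -> emit 'k', reset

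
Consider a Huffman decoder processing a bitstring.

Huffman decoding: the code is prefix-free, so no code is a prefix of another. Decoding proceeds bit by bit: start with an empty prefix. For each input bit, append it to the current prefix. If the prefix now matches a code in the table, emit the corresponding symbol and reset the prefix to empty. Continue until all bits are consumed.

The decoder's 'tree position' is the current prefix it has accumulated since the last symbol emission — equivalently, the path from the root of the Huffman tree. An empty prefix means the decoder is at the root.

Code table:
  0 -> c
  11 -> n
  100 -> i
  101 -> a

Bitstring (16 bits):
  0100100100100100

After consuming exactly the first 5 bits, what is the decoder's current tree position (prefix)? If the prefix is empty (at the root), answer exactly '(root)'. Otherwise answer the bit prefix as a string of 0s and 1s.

Answer: 1

Derivation:
Bit 0: prefix='0' -> emit 'c', reset
Bit 1: prefix='1' (no match yet)
Bit 2: prefix='10' (no match yet)
Bit 3: prefix='100' -> emit 'i', reset
Bit 4: prefix='1' (no match yet)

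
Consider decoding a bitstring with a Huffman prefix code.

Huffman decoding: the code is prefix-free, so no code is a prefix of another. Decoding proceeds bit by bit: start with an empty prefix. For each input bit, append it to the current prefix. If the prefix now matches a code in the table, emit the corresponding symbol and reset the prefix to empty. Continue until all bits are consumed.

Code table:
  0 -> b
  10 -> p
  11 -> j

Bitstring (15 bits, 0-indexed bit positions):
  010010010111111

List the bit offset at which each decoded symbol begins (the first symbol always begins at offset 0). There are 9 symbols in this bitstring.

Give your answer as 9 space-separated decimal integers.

Bit 0: prefix='0' -> emit 'b', reset
Bit 1: prefix='1' (no match yet)
Bit 2: prefix='10' -> emit 'p', reset
Bit 3: prefix='0' -> emit 'b', reset
Bit 4: prefix='1' (no match yet)
Bit 5: prefix='10' -> emit 'p', reset
Bit 6: prefix='0' -> emit 'b', reset
Bit 7: prefix='1' (no match yet)
Bit 8: prefix='10' -> emit 'p', reset
Bit 9: prefix='1' (no match yet)
Bit 10: prefix='11' -> emit 'j', reset
Bit 11: prefix='1' (no match yet)
Bit 12: prefix='11' -> emit 'j', reset
Bit 13: prefix='1' (no match yet)
Bit 14: prefix='11' -> emit 'j', reset

Answer: 0 1 3 4 6 7 9 11 13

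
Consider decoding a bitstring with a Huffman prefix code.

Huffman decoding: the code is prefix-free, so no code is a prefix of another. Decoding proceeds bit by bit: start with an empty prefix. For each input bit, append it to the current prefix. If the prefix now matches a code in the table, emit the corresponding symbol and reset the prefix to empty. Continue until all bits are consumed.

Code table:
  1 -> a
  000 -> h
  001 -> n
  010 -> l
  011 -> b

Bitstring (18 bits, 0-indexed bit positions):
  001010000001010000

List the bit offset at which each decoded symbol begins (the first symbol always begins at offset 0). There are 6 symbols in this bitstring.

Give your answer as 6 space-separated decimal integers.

Answer: 0 3 6 9 12 15

Derivation:
Bit 0: prefix='0' (no match yet)
Bit 1: prefix='00' (no match yet)
Bit 2: prefix='001' -> emit 'n', reset
Bit 3: prefix='0' (no match yet)
Bit 4: prefix='01' (no match yet)
Bit 5: prefix='010' -> emit 'l', reset
Bit 6: prefix='0' (no match yet)
Bit 7: prefix='00' (no match yet)
Bit 8: prefix='000' -> emit 'h', reset
Bit 9: prefix='0' (no match yet)
Bit 10: prefix='00' (no match yet)
Bit 11: prefix='001' -> emit 'n', reset
Bit 12: prefix='0' (no match yet)
Bit 13: prefix='01' (no match yet)
Bit 14: prefix='010' -> emit 'l', reset
Bit 15: prefix='0' (no match yet)
Bit 16: prefix='00' (no match yet)
Bit 17: prefix='000' -> emit 'h', reset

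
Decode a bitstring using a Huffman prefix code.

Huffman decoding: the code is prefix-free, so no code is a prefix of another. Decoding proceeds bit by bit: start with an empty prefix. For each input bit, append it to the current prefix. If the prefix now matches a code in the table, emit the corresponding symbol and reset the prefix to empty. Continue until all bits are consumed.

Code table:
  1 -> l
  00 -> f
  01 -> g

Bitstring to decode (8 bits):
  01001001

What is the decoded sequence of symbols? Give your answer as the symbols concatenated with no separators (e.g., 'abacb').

Bit 0: prefix='0' (no match yet)
Bit 1: prefix='01' -> emit 'g', reset
Bit 2: prefix='0' (no match yet)
Bit 3: prefix='00' -> emit 'f', reset
Bit 4: prefix='1' -> emit 'l', reset
Bit 5: prefix='0' (no match yet)
Bit 6: prefix='00' -> emit 'f', reset
Bit 7: prefix='1' -> emit 'l', reset

Answer: gflfl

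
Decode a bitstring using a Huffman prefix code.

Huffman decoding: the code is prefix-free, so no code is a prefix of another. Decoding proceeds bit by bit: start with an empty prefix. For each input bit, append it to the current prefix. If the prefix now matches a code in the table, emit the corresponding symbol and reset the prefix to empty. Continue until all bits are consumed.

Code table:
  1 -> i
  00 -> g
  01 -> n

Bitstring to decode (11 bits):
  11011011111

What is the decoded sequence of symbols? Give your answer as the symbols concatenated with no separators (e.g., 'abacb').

Answer: iininiiii

Derivation:
Bit 0: prefix='1' -> emit 'i', reset
Bit 1: prefix='1' -> emit 'i', reset
Bit 2: prefix='0' (no match yet)
Bit 3: prefix='01' -> emit 'n', reset
Bit 4: prefix='1' -> emit 'i', reset
Bit 5: prefix='0' (no match yet)
Bit 6: prefix='01' -> emit 'n', reset
Bit 7: prefix='1' -> emit 'i', reset
Bit 8: prefix='1' -> emit 'i', reset
Bit 9: prefix='1' -> emit 'i', reset
Bit 10: prefix='1' -> emit 'i', reset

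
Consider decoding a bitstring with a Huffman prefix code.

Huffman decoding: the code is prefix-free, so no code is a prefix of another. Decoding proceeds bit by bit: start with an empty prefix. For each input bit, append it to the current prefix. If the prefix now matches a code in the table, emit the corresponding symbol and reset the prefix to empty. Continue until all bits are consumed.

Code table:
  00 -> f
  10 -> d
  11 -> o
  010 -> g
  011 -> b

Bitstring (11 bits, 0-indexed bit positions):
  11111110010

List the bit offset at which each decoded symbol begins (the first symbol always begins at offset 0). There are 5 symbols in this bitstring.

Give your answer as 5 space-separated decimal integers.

Answer: 0 2 4 6 8

Derivation:
Bit 0: prefix='1' (no match yet)
Bit 1: prefix='11' -> emit 'o', reset
Bit 2: prefix='1' (no match yet)
Bit 3: prefix='11' -> emit 'o', reset
Bit 4: prefix='1' (no match yet)
Bit 5: prefix='11' -> emit 'o', reset
Bit 6: prefix='1' (no match yet)
Bit 7: prefix='10' -> emit 'd', reset
Bit 8: prefix='0' (no match yet)
Bit 9: prefix='01' (no match yet)
Bit 10: prefix='010' -> emit 'g', reset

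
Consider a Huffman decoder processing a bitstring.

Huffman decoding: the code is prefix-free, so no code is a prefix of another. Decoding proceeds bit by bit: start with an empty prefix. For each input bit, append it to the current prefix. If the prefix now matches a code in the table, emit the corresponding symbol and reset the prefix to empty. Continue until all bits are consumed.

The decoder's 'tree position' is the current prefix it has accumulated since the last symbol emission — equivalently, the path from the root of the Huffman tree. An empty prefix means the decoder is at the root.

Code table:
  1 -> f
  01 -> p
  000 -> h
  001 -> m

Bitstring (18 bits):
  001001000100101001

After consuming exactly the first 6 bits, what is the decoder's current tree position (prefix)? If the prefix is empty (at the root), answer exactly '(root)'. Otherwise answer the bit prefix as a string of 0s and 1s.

Answer: (root)

Derivation:
Bit 0: prefix='0' (no match yet)
Bit 1: prefix='00' (no match yet)
Bit 2: prefix='001' -> emit 'm', reset
Bit 3: prefix='0' (no match yet)
Bit 4: prefix='00' (no match yet)
Bit 5: prefix='001' -> emit 'm', reset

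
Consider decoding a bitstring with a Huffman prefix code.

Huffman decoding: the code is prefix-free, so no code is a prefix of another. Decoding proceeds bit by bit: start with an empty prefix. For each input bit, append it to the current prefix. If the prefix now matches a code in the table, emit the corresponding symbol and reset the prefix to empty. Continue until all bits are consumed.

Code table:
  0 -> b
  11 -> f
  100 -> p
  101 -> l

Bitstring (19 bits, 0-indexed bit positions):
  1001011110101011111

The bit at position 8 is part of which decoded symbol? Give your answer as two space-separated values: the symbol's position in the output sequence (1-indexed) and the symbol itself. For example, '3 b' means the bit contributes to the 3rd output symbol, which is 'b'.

Bit 0: prefix='1' (no match yet)
Bit 1: prefix='10' (no match yet)
Bit 2: prefix='100' -> emit 'p', reset
Bit 3: prefix='1' (no match yet)
Bit 4: prefix='10' (no match yet)
Bit 5: prefix='101' -> emit 'l', reset
Bit 6: prefix='1' (no match yet)
Bit 7: prefix='11' -> emit 'f', reset
Bit 8: prefix='1' (no match yet)
Bit 9: prefix='10' (no match yet)
Bit 10: prefix='101' -> emit 'l', reset
Bit 11: prefix='0' -> emit 'b', reset
Bit 12: prefix='1' (no match yet)

Answer: 4 l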